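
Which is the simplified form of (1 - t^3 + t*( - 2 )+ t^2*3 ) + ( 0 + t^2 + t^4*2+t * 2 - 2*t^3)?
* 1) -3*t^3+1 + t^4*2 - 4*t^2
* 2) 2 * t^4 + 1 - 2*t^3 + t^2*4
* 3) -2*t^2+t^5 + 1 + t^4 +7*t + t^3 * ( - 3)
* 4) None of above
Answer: 4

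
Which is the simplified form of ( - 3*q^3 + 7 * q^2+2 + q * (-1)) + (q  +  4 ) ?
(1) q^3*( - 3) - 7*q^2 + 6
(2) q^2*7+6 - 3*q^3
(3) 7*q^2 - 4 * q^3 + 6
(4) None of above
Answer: 2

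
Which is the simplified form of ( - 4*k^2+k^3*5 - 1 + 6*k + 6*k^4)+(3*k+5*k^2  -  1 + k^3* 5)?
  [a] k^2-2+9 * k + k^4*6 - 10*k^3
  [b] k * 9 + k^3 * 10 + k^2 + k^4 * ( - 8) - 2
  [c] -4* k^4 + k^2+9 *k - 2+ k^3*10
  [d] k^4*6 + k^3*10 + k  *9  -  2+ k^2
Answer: d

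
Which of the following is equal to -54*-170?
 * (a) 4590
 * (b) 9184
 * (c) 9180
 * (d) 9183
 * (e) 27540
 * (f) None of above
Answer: c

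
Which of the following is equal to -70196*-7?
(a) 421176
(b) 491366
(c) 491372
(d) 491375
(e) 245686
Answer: c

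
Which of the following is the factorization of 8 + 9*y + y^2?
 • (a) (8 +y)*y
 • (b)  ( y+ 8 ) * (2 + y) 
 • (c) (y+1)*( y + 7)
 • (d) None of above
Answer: d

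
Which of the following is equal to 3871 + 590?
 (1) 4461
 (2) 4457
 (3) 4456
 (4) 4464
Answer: 1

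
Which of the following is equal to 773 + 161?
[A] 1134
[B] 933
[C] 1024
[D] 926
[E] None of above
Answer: E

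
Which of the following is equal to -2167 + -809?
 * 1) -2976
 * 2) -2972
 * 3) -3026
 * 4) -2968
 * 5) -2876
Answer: 1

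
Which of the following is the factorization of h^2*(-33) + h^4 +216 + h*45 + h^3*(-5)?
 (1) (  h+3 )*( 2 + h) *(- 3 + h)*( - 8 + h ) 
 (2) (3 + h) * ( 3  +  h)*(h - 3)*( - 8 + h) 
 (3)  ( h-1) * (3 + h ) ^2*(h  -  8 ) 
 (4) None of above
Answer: 2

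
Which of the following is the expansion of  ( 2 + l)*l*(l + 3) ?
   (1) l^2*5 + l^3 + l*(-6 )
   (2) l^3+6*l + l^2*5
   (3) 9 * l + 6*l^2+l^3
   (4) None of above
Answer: 2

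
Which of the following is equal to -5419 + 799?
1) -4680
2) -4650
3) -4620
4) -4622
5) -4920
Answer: 3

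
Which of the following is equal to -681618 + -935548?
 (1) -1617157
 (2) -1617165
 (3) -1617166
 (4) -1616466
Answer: 3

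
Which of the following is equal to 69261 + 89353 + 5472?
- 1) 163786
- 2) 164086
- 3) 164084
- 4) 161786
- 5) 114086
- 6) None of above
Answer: 2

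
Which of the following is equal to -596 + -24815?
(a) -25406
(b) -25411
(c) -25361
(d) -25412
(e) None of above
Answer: b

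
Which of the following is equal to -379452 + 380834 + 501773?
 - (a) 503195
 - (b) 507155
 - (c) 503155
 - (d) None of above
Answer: c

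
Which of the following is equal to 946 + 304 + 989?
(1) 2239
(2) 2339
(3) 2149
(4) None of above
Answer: 1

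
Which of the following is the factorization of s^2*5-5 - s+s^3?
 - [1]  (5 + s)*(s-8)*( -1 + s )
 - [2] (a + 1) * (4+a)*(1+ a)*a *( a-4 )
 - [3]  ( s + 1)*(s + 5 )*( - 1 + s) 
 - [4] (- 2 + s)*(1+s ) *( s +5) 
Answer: 3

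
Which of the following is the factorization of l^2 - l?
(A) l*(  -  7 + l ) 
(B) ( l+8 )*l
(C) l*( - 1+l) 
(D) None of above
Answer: C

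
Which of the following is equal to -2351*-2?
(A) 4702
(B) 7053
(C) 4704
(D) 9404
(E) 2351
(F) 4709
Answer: A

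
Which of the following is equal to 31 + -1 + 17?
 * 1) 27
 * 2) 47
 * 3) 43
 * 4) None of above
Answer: 2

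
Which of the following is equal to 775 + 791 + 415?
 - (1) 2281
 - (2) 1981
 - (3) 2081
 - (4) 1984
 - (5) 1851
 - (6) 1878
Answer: 2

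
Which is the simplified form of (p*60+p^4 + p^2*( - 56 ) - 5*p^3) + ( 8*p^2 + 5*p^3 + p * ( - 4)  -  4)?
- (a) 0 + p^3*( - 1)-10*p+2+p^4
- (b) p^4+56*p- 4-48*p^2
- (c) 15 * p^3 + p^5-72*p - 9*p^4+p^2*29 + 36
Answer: b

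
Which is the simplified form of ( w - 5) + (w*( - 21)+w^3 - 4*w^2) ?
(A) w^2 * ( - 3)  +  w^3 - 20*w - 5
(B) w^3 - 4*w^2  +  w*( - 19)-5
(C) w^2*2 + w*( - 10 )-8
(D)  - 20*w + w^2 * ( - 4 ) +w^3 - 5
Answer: D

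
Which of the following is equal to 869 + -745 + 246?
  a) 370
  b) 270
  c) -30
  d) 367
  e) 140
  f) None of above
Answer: a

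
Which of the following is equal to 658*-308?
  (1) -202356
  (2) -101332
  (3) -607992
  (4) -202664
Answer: 4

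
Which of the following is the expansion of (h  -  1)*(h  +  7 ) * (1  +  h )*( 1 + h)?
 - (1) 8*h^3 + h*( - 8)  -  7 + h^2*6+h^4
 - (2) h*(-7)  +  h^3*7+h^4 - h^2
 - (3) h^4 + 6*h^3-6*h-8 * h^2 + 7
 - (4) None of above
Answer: 1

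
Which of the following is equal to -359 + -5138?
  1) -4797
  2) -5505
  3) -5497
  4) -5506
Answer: 3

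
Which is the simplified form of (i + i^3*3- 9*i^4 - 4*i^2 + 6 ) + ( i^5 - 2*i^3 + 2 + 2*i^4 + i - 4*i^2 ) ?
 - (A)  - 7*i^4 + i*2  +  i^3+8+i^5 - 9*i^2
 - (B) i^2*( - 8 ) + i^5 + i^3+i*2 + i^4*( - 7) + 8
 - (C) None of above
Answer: B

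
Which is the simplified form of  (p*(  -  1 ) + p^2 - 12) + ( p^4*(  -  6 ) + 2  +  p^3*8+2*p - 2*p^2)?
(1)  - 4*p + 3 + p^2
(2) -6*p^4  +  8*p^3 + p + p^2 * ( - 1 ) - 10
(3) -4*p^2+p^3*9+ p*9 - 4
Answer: 2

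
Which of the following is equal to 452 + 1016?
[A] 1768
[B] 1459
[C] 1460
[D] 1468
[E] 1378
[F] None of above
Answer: D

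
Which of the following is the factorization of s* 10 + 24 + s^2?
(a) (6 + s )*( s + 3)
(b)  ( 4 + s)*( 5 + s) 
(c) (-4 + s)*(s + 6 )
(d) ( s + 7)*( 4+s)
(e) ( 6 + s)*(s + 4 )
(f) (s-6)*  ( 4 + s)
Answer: e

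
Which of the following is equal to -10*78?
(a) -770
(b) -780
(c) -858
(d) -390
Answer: b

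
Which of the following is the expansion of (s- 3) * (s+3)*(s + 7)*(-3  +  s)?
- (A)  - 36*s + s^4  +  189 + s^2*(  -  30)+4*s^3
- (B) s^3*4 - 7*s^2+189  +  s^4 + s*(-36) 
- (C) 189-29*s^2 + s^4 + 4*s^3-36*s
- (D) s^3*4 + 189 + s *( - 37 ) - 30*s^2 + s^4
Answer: A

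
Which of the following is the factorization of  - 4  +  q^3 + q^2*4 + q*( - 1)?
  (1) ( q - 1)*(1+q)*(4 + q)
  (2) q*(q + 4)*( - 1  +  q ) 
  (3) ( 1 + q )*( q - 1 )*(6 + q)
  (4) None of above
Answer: 1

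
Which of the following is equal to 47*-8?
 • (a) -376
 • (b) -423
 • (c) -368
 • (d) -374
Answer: a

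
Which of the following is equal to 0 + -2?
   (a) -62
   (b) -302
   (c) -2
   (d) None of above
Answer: c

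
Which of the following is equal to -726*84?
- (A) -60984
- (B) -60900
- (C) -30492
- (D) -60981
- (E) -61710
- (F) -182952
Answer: A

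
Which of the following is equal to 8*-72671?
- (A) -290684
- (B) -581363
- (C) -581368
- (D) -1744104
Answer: C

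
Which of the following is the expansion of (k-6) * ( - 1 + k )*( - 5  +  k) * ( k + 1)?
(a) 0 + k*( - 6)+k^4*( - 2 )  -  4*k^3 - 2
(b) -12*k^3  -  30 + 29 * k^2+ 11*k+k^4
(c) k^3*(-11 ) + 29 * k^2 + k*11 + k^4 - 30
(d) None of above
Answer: c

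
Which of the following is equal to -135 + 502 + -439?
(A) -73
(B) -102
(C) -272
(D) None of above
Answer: D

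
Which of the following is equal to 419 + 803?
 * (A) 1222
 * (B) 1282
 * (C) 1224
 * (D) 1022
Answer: A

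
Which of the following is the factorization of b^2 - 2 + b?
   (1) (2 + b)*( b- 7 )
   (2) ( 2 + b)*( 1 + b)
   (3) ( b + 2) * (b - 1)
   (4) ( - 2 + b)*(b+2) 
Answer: 3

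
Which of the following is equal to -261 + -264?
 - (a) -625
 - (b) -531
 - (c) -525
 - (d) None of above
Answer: c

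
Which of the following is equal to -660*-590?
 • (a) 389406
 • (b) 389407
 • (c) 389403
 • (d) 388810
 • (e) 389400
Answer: e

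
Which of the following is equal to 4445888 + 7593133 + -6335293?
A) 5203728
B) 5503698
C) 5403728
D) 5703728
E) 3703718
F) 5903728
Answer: D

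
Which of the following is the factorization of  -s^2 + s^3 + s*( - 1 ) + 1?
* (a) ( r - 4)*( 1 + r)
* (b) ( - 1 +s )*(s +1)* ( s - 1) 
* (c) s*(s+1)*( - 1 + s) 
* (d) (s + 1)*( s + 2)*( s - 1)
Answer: b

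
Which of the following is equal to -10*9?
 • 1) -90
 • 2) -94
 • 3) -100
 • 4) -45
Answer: 1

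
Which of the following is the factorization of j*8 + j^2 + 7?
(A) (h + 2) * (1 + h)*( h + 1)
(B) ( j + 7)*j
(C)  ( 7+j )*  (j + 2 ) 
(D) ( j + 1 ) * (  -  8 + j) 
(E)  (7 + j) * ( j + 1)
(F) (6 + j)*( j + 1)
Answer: E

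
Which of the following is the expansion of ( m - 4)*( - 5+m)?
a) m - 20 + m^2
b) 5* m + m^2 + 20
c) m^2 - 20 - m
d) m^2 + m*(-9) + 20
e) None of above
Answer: d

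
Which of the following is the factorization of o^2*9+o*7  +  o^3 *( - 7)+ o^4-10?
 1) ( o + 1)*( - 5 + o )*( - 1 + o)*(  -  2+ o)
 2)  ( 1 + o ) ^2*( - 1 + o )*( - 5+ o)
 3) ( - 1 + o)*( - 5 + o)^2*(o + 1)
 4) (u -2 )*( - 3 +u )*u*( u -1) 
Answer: 1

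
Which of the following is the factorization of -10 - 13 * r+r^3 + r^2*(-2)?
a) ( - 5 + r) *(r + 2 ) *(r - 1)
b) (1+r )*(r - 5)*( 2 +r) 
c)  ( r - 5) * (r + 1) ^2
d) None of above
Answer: b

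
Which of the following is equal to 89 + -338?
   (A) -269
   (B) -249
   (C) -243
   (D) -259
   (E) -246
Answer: B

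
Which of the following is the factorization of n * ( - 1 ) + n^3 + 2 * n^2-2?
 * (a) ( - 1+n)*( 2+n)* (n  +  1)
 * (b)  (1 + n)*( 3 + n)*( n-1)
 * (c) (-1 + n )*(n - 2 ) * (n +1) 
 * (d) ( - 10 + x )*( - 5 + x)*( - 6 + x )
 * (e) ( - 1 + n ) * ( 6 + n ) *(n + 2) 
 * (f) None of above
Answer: a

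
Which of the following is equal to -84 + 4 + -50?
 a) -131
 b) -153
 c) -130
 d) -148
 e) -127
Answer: c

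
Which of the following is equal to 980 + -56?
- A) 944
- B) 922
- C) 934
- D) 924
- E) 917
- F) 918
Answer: D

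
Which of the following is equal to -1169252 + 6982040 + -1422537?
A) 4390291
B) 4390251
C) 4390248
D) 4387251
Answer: B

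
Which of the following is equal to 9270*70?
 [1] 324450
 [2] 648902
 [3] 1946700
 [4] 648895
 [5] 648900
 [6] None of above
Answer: 5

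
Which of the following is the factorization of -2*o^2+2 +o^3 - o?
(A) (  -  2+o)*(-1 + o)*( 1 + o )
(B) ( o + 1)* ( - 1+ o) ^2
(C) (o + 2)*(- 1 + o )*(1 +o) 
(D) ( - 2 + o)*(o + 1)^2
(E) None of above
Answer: A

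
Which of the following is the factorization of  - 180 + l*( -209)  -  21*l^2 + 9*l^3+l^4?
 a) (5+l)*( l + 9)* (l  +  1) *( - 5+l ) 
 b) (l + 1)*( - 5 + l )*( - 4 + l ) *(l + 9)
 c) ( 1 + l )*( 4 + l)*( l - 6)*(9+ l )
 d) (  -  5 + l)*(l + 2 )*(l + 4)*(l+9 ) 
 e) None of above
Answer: e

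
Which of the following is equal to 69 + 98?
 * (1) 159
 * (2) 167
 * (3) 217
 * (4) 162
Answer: 2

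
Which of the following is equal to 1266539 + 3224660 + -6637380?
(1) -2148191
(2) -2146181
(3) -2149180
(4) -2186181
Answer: 2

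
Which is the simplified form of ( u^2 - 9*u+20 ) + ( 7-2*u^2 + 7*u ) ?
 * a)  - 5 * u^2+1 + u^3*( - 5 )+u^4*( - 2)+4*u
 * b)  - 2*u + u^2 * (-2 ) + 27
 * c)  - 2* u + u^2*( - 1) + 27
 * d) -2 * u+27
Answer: c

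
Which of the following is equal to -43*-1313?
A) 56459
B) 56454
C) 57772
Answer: A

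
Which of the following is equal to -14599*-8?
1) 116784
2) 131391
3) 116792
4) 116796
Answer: 3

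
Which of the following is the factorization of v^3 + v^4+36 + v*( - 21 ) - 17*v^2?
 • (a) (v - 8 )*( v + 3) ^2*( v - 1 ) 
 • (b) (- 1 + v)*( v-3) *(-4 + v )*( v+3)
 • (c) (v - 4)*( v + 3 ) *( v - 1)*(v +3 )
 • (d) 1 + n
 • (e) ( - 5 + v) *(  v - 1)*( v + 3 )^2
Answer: c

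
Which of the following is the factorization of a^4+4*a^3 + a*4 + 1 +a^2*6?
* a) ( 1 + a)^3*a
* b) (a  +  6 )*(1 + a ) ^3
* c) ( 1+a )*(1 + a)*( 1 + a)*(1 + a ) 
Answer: c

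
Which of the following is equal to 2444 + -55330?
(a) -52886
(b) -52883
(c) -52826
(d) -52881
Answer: a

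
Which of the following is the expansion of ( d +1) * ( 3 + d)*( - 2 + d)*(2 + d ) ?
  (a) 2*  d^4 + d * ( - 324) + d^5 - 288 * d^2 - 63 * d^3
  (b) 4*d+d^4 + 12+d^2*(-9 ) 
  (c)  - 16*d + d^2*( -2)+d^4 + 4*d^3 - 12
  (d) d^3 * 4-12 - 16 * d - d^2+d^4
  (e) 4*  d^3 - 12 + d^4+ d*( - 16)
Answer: d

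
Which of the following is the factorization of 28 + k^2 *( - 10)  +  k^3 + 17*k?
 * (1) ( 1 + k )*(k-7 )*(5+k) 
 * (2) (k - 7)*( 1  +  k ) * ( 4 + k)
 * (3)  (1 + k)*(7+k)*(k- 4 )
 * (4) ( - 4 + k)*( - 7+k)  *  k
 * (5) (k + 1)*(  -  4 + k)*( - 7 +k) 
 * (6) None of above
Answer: 5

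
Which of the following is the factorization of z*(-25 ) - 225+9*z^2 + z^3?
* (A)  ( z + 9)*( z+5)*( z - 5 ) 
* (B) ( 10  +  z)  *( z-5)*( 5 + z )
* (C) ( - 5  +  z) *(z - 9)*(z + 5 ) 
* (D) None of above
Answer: A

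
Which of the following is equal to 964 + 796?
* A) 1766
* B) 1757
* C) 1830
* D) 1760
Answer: D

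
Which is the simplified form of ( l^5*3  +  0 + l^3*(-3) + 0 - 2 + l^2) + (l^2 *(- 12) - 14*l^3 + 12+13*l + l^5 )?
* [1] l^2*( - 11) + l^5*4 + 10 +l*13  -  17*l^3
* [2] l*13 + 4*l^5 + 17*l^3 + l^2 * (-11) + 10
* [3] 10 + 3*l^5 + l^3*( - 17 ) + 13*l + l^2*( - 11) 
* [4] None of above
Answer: 1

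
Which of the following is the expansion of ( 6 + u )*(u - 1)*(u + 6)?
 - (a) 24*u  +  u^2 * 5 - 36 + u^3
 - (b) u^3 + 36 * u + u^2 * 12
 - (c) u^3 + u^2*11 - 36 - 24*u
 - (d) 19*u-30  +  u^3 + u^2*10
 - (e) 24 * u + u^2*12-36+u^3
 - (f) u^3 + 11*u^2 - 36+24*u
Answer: f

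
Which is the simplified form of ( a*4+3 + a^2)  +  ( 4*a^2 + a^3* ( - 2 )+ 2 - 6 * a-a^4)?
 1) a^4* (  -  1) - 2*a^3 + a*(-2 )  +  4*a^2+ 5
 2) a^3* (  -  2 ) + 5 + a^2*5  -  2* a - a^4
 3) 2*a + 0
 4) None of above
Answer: 2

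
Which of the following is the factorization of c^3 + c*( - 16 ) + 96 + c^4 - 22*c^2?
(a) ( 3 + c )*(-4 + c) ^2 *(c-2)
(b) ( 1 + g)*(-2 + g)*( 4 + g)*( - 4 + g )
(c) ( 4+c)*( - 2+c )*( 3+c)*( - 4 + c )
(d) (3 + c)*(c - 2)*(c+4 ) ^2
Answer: c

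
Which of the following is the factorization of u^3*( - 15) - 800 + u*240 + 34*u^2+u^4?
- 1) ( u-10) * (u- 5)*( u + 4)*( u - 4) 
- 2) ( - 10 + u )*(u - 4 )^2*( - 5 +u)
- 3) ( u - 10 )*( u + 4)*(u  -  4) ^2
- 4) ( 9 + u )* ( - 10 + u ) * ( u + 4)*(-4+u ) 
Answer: 1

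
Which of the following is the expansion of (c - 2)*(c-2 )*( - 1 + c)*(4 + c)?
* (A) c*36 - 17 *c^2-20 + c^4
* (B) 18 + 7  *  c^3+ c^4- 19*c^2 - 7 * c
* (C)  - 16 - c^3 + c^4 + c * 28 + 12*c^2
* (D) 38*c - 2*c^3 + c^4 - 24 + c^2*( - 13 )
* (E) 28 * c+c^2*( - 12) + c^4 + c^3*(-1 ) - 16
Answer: E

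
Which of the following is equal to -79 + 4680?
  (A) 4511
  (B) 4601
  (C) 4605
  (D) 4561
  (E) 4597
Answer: B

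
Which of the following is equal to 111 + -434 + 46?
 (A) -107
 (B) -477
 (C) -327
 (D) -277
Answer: D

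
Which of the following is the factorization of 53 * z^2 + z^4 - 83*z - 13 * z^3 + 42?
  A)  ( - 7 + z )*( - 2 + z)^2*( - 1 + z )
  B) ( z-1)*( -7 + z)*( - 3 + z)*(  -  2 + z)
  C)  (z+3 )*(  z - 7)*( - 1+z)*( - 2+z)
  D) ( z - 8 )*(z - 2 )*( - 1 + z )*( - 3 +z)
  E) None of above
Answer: B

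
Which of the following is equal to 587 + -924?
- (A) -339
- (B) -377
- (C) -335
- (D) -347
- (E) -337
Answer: E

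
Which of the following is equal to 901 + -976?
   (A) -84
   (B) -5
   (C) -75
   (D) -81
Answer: C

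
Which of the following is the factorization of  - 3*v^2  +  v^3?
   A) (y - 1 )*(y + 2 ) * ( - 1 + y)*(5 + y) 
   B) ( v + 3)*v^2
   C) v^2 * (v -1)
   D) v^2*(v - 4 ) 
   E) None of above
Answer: E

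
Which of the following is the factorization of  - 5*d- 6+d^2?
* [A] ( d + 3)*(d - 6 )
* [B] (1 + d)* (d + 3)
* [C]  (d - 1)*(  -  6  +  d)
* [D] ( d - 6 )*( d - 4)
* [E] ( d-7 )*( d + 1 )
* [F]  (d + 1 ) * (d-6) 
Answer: F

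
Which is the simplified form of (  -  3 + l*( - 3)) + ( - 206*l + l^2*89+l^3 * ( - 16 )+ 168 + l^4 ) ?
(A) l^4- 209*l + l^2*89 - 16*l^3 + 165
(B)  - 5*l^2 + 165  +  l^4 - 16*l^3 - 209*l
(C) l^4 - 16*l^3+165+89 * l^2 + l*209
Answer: A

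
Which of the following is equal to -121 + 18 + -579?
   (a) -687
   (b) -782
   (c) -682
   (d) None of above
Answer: c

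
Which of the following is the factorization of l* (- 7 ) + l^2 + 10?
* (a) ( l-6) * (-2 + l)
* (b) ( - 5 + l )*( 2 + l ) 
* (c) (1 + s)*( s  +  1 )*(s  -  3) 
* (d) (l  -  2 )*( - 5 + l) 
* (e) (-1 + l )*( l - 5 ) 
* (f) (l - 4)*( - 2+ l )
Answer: d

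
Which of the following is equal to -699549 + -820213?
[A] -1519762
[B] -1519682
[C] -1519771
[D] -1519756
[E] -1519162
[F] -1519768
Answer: A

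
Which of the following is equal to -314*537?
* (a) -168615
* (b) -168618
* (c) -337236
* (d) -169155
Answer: b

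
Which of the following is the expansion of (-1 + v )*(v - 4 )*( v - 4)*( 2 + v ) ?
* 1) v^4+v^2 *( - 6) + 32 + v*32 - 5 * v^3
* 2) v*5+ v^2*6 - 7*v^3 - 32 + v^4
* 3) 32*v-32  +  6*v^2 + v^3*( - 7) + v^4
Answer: 3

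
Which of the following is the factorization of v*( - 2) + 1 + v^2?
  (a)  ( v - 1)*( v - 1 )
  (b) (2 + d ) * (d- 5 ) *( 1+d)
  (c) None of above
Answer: a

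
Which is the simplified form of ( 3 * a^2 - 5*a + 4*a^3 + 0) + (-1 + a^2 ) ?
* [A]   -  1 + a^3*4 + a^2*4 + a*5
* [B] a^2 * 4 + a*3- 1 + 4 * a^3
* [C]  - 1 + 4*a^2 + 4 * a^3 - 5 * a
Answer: C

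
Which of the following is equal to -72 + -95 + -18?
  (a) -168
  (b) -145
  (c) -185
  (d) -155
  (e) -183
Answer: c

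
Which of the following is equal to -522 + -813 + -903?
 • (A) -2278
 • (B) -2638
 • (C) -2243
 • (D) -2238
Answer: D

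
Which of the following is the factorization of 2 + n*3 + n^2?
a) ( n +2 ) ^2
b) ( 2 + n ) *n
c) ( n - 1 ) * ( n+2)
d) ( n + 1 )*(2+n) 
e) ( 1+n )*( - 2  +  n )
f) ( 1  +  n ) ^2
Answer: d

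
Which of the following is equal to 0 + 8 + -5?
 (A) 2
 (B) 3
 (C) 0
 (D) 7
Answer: B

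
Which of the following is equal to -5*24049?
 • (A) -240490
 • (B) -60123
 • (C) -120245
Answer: C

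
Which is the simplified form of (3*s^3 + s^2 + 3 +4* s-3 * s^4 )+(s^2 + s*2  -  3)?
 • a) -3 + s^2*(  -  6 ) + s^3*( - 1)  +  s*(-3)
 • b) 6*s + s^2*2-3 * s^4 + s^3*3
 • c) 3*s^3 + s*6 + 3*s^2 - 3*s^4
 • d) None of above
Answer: b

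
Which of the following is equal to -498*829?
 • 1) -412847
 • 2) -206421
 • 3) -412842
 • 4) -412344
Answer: 3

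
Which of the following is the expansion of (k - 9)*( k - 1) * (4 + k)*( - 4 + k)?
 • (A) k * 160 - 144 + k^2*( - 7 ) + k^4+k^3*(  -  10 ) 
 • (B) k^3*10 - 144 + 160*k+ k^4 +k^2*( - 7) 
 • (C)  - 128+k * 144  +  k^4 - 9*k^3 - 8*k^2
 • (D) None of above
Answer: A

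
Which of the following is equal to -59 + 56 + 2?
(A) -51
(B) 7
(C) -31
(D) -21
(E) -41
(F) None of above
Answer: F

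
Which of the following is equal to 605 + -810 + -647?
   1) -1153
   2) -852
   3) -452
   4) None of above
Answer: 2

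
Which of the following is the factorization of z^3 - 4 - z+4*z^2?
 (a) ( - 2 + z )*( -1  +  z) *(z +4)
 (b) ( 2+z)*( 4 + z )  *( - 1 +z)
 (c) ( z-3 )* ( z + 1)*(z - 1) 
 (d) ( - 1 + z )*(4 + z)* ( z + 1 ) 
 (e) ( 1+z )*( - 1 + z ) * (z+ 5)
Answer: d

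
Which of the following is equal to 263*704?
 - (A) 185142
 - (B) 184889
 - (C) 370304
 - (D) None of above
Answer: D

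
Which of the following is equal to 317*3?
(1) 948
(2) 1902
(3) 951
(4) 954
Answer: 3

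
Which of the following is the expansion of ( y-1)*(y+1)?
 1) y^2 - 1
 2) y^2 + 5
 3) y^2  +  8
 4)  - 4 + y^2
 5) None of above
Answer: 1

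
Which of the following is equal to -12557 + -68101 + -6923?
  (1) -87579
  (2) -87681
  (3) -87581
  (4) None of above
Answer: 3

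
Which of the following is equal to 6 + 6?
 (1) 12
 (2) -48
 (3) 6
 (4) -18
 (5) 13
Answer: 1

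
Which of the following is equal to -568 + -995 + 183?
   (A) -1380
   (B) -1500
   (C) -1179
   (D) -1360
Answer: A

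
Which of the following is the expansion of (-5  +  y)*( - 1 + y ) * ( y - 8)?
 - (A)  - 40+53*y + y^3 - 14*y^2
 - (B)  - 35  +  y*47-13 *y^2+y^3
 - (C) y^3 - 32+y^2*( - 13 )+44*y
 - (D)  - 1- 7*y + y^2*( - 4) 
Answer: A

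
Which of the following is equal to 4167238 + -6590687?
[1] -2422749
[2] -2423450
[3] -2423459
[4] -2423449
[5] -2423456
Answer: 4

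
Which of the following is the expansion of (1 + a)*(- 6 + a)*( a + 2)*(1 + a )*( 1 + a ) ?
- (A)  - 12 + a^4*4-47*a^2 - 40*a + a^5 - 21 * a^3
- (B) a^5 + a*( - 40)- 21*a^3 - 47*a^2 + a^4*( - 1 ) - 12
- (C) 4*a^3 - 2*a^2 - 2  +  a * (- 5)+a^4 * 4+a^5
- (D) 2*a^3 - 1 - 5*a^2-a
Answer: B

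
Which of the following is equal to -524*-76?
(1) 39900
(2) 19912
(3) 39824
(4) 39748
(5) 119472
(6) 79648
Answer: 3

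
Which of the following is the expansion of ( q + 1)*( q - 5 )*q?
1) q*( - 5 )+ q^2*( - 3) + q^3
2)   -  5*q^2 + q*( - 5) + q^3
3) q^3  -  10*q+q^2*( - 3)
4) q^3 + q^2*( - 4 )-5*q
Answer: 4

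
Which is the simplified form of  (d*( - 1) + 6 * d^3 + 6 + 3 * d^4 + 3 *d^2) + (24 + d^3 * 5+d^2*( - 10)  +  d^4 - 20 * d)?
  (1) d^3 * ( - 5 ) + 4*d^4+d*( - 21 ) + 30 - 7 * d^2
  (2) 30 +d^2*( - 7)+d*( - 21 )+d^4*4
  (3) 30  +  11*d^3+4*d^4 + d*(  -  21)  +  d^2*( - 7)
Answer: 3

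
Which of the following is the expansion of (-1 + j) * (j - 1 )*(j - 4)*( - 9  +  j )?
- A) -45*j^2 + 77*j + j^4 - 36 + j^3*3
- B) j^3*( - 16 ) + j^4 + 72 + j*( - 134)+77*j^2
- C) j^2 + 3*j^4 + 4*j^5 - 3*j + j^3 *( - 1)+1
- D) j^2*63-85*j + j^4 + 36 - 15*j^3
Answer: D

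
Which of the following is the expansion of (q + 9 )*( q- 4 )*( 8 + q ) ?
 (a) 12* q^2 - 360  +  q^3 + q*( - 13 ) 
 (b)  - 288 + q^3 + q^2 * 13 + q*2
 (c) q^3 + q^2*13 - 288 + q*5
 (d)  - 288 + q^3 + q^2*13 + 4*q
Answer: d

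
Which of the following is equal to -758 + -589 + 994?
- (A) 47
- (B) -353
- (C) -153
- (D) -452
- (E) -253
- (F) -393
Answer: B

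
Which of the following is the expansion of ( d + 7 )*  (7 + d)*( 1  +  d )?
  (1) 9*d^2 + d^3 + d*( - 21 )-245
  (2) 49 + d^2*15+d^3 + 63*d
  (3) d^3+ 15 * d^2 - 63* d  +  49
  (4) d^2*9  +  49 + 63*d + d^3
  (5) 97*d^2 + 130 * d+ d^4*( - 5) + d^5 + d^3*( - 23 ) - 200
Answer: 2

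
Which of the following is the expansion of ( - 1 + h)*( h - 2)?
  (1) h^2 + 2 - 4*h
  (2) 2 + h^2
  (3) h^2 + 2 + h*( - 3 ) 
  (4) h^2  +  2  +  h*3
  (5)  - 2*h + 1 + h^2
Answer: 3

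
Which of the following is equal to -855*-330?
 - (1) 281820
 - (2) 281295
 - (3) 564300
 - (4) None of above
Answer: 4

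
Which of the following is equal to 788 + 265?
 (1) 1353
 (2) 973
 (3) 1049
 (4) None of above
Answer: 4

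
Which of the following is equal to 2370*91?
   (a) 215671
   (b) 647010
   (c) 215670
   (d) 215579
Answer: c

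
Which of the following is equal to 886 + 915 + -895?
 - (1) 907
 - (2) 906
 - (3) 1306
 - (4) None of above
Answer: 2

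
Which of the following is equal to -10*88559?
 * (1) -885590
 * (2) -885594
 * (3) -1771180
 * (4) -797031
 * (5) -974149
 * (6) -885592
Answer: 1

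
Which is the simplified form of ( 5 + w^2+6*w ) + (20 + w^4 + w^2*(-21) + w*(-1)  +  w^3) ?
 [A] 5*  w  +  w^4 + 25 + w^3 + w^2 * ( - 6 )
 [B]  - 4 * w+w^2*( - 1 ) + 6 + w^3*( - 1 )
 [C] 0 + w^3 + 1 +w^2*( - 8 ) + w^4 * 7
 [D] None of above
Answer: D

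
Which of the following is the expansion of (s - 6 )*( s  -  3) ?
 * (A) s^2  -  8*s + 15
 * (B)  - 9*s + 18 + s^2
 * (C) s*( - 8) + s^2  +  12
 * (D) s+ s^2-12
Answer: B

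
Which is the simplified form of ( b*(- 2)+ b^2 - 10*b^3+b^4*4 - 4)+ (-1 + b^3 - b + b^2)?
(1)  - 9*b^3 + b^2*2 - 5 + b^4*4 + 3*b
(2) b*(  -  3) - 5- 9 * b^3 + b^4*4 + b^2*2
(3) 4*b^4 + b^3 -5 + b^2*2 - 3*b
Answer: 2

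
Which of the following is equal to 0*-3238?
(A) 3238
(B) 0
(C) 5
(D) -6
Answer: B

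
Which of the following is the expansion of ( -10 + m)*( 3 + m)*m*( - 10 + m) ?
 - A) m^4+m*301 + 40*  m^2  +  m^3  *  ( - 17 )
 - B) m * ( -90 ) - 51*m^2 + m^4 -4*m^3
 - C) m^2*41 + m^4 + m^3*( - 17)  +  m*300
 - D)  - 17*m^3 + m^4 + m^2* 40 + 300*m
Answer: D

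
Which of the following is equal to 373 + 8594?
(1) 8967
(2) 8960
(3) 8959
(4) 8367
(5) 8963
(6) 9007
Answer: 1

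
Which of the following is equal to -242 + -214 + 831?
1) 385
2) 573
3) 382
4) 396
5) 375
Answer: 5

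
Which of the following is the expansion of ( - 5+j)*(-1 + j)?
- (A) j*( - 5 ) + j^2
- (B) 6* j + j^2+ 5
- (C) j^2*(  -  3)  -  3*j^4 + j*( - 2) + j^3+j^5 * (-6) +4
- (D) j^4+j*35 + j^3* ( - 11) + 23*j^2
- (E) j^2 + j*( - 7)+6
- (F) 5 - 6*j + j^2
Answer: F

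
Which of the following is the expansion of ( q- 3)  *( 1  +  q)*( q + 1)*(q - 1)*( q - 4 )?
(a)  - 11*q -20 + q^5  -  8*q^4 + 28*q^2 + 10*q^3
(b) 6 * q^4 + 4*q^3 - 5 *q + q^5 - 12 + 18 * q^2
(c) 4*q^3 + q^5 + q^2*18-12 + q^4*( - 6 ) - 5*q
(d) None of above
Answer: c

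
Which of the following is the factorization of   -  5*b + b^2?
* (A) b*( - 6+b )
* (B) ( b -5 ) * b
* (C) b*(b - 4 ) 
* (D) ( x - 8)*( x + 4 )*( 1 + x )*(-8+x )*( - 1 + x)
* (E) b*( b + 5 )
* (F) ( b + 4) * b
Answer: B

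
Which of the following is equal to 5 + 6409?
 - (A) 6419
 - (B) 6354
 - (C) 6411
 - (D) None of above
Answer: D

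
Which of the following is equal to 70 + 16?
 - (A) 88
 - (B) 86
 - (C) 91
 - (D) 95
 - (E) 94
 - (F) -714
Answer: B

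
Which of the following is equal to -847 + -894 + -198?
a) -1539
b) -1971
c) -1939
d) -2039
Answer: c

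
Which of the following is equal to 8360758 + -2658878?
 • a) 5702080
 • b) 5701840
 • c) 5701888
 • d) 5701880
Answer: d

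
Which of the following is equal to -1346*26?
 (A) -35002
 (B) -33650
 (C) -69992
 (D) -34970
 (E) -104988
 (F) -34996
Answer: F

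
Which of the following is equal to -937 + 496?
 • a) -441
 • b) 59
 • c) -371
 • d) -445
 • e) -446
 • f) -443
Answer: a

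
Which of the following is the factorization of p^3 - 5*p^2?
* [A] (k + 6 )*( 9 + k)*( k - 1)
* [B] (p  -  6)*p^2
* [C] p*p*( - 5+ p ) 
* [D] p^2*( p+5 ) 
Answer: C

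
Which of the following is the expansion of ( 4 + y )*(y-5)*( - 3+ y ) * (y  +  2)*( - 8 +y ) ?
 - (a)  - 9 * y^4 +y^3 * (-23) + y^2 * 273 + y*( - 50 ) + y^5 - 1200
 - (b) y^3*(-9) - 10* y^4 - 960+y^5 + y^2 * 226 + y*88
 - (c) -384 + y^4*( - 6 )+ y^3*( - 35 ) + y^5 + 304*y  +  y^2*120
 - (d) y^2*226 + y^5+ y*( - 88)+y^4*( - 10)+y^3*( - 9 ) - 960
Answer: d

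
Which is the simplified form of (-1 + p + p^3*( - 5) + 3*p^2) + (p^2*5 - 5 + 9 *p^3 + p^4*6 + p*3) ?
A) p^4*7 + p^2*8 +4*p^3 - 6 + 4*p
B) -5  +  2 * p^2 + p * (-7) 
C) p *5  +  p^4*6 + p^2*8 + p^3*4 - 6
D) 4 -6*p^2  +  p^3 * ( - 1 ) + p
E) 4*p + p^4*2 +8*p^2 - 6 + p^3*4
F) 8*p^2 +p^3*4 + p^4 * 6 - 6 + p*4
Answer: F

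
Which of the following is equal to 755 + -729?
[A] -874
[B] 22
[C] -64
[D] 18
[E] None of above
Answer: E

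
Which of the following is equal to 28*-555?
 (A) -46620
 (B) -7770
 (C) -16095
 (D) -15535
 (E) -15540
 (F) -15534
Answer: E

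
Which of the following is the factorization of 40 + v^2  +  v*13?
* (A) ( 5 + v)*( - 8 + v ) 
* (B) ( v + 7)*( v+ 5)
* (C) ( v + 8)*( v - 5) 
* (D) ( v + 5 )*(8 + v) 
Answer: D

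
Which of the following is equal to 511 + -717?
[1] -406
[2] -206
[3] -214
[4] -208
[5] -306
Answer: 2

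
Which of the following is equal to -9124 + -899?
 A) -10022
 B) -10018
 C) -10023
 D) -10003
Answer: C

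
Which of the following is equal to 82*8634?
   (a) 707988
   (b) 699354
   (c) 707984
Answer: a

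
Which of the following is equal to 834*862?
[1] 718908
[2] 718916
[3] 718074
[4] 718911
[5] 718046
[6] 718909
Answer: 1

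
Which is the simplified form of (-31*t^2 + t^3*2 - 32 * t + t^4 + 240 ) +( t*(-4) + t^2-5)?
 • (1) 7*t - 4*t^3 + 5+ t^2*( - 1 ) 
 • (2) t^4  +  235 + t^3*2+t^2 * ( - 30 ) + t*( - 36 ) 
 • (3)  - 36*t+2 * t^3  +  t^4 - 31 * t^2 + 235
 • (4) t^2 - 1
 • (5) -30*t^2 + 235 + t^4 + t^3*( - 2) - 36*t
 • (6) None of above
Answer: 2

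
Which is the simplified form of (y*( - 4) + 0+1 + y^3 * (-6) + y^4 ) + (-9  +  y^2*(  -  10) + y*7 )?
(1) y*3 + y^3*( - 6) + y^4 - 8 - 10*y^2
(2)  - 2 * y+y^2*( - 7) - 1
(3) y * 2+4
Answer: 1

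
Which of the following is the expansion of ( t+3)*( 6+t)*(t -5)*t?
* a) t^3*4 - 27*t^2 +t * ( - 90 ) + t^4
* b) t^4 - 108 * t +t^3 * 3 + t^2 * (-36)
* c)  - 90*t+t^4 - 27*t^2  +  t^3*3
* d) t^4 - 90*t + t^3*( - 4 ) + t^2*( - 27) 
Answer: a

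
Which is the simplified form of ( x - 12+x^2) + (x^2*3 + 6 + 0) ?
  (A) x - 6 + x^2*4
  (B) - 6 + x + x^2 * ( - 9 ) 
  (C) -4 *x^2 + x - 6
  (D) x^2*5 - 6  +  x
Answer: A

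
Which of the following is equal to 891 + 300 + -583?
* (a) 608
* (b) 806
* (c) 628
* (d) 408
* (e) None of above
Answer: a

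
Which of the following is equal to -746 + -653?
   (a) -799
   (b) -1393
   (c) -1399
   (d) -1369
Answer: c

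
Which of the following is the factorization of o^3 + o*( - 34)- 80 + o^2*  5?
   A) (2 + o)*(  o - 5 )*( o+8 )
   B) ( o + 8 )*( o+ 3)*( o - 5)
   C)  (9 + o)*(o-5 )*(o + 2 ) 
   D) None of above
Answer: A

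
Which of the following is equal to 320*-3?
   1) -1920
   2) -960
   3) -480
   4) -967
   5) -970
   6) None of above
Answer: 2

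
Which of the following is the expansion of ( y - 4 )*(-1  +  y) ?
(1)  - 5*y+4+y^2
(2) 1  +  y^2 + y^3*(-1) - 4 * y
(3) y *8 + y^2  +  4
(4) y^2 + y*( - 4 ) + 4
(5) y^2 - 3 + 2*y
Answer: 1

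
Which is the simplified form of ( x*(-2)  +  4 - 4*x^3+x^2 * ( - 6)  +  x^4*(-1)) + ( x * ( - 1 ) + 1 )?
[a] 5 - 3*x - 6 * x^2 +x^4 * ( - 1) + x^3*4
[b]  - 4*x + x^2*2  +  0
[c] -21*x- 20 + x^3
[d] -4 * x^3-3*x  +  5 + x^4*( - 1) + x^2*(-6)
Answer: d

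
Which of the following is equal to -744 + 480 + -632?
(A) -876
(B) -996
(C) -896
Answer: C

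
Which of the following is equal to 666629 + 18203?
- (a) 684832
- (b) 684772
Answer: a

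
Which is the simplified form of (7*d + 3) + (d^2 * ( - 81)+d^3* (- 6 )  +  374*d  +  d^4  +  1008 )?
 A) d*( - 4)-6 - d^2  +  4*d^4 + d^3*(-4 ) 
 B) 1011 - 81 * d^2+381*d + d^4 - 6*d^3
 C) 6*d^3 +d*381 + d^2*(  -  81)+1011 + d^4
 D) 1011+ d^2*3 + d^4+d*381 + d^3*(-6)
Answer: B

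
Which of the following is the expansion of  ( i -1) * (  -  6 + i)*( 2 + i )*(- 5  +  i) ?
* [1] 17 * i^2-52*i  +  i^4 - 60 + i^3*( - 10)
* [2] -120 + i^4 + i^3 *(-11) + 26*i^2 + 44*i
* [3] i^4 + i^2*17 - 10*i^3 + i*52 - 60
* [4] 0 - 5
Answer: 3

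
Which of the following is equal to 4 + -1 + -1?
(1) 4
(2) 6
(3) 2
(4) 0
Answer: 3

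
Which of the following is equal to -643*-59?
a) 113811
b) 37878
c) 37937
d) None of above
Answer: c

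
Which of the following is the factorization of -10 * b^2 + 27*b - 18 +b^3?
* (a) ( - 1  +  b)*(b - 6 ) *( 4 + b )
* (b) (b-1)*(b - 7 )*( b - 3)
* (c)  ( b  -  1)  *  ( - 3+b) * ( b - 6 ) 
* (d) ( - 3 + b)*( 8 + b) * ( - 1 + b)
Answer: c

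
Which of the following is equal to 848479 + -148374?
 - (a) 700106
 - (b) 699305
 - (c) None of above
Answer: c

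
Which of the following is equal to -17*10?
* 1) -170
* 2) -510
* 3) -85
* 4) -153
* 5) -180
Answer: 1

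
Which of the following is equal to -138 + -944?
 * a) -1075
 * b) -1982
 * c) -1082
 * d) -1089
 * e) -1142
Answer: c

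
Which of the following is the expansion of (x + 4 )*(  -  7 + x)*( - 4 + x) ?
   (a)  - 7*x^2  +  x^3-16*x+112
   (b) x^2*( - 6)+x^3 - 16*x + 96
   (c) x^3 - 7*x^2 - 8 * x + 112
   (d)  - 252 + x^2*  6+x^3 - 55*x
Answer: a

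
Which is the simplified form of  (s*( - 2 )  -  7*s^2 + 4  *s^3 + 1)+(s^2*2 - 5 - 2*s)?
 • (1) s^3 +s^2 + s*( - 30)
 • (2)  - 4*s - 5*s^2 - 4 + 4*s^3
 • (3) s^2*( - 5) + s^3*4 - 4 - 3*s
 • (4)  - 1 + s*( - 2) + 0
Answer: 2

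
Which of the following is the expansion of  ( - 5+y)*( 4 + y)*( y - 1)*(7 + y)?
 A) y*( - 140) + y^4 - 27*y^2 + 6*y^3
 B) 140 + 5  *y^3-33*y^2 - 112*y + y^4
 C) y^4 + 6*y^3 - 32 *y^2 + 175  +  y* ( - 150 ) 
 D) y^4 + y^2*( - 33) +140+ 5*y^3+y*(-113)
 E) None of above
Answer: D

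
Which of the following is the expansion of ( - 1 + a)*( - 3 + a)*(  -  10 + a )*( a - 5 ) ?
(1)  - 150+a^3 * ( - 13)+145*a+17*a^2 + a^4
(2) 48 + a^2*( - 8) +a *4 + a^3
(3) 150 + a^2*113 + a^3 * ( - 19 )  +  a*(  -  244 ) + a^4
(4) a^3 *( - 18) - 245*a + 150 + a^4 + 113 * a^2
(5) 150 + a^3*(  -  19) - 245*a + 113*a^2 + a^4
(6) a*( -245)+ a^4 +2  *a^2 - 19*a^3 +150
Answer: 5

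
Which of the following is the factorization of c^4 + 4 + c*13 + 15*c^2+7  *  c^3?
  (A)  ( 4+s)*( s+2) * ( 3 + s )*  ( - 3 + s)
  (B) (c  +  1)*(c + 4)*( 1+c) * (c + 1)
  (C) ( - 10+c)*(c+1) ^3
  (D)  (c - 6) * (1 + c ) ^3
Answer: B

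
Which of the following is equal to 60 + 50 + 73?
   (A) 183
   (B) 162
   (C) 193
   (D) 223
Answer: A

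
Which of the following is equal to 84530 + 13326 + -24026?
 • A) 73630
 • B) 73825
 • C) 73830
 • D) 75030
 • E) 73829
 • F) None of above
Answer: C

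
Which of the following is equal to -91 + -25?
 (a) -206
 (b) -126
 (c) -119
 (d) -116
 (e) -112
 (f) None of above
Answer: d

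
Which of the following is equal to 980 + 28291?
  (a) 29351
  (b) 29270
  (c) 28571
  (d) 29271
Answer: d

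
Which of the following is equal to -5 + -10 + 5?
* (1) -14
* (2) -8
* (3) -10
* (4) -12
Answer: 3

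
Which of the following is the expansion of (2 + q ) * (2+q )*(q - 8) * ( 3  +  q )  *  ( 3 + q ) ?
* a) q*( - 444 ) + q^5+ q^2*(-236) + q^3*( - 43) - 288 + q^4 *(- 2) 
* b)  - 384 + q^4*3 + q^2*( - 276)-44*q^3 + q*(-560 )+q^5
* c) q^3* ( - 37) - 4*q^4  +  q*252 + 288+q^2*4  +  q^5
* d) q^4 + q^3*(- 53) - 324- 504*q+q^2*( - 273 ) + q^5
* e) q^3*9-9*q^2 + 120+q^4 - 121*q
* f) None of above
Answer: f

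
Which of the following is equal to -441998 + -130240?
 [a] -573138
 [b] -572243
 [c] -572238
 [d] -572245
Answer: c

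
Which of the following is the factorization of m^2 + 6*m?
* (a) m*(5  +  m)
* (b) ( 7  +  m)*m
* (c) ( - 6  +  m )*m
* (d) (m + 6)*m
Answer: d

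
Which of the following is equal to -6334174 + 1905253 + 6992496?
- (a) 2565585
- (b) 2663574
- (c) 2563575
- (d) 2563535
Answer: c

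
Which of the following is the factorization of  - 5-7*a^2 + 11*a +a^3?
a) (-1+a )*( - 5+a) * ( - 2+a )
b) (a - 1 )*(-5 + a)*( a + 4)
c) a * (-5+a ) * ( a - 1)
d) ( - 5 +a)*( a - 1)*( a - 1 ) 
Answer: d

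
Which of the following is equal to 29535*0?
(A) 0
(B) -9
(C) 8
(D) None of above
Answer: A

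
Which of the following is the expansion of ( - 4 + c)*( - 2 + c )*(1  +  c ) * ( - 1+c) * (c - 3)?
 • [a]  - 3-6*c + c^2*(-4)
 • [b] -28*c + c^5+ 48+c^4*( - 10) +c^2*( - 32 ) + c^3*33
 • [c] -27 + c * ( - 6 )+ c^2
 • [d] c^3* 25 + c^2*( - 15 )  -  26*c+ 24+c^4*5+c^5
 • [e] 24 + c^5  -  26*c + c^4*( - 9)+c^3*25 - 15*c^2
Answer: e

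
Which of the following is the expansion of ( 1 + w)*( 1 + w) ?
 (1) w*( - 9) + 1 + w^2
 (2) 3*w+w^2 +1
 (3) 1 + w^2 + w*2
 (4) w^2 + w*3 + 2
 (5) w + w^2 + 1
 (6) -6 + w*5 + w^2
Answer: 3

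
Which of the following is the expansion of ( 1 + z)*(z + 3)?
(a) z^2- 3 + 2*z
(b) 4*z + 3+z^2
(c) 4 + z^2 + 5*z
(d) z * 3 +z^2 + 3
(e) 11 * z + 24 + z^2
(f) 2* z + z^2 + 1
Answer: b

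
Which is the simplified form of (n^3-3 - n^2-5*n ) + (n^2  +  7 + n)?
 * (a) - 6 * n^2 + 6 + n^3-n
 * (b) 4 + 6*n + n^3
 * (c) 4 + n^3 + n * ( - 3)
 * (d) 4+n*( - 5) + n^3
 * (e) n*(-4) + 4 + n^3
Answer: e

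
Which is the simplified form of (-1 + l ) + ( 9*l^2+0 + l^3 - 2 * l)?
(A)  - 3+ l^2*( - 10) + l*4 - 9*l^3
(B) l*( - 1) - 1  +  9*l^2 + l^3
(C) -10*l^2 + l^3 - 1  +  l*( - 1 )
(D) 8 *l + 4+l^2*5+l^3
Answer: B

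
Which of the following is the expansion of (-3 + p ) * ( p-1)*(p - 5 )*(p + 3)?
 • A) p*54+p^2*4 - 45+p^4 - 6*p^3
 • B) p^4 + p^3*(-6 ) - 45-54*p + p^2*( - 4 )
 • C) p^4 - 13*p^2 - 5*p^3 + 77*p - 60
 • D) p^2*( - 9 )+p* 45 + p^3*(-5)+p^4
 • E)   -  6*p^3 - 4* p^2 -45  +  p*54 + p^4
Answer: E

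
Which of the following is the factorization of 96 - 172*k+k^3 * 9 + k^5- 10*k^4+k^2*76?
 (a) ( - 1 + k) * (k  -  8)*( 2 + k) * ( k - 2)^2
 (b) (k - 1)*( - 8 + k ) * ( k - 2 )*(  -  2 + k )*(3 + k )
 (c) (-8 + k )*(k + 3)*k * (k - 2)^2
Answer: b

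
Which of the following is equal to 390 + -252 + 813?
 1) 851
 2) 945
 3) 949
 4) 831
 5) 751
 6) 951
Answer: 6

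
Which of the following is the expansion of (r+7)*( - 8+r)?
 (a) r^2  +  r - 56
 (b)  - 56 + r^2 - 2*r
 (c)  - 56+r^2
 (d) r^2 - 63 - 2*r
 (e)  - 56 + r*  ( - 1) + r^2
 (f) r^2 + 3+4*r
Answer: e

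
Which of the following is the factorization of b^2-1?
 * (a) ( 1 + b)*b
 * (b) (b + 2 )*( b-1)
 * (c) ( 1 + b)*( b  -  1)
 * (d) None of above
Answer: c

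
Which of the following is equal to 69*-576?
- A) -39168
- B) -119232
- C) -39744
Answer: C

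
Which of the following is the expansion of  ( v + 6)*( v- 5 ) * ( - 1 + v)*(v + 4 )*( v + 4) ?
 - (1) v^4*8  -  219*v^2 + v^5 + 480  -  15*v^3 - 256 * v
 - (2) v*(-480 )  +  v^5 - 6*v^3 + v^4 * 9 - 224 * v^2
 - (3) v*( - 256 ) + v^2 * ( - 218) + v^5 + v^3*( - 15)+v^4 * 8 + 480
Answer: 3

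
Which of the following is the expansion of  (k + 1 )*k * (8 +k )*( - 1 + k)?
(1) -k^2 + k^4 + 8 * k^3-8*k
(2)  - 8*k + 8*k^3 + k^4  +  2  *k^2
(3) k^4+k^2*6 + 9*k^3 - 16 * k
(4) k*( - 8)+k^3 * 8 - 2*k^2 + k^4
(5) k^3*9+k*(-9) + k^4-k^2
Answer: 1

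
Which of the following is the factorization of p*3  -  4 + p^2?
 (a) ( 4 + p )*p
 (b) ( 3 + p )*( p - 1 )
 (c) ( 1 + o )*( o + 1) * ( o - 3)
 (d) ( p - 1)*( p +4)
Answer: d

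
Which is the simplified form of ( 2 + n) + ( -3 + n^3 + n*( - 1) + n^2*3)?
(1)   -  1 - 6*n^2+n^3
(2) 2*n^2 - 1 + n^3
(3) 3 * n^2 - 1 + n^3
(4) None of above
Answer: 3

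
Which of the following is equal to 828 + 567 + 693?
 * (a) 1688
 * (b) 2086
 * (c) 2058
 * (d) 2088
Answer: d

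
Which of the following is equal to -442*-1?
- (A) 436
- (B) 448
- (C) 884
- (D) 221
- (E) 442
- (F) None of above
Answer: E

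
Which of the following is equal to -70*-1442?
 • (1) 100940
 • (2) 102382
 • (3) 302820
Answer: 1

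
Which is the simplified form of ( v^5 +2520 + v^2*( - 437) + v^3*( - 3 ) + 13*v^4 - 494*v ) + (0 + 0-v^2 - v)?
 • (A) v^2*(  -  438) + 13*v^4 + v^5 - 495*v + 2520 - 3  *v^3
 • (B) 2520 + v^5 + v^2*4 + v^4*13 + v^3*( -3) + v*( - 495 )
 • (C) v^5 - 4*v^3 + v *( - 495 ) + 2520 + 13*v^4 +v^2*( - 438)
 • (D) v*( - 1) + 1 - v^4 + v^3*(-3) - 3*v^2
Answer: A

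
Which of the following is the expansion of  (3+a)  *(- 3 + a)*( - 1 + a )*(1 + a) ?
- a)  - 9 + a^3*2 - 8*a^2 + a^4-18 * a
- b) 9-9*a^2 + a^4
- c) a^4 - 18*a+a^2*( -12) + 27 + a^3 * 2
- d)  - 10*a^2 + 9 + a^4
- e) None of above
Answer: d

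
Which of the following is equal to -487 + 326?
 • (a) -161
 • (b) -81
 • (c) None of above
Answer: a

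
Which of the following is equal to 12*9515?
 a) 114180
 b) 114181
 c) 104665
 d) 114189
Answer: a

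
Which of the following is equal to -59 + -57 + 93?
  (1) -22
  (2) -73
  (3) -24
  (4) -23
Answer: 4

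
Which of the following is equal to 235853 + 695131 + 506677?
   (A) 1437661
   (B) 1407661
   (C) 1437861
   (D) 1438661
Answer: A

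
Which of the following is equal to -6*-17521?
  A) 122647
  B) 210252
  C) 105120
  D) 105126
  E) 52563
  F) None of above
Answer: D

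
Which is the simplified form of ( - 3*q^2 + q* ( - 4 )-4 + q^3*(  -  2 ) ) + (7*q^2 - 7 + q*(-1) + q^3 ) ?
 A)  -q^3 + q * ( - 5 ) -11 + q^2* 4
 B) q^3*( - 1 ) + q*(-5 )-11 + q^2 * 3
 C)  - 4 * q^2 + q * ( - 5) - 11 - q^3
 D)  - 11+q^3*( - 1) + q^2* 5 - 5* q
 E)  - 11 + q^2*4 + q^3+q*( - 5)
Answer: A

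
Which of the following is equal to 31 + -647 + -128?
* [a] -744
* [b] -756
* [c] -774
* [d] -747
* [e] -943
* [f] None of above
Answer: a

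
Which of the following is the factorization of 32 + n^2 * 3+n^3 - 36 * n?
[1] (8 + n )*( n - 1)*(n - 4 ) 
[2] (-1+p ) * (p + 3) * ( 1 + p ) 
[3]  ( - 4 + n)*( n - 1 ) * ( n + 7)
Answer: 1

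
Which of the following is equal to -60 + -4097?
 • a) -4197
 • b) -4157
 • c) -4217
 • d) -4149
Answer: b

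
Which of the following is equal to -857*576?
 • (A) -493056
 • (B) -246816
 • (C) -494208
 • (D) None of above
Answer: D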